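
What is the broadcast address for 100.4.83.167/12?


Network: 100.0.0.0/12
Host bits = 20
Set all host bits to 1:
Broadcast: 100.15.255.255


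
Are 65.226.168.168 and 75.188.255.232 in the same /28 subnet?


Mask: 255.255.255.240
65.226.168.168 AND mask = 65.226.168.160
75.188.255.232 AND mask = 75.188.255.224
No, different subnets (65.226.168.160 vs 75.188.255.224)


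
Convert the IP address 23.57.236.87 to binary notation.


23 = 00010111
57 = 00111001
236 = 11101100
87 = 01010111
Binary: 00010111.00111001.11101100.01010111


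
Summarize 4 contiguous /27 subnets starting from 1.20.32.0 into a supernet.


Original prefix: /27
Number of subnets: 4 = 2^2
New prefix = 27 - 2 = 25
Supernet: 1.20.32.0/25


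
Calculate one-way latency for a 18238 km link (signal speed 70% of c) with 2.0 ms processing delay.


Speed = 0.7 * 3e5 km/s = 210000 km/s
Propagation delay = 18238 / 210000 = 0.0868 s = 86.8476 ms
Processing delay = 2.0 ms
Total one-way latency = 88.8476 ms


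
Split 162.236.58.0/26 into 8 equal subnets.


New prefix = 26 + 3 = 29
Each subnet has 8 addresses
  162.236.58.0/29
  162.236.58.8/29
  162.236.58.16/29
  162.236.58.24/29
  162.236.58.32/29
  162.236.58.40/29
  162.236.58.48/29
  162.236.58.56/29
Subnets: 162.236.58.0/29, 162.236.58.8/29, 162.236.58.16/29, 162.236.58.24/29, 162.236.58.32/29, 162.236.58.40/29, 162.236.58.48/29, 162.236.58.56/29


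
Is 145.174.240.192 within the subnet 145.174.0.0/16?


Subnet network: 145.174.0.0
Test IP AND mask: 145.174.0.0
Yes, 145.174.240.192 is in 145.174.0.0/16


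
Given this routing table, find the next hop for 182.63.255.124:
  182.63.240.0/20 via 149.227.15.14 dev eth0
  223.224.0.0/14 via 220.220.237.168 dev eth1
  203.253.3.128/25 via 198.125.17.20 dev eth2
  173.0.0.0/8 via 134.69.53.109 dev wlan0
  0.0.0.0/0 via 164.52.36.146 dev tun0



Longest prefix match for 182.63.255.124:
  /20 182.63.240.0: MATCH
  /14 223.224.0.0: no
  /25 203.253.3.128: no
  /8 173.0.0.0: no
  /0 0.0.0.0: MATCH
Selected: next-hop 149.227.15.14 via eth0 (matched /20)


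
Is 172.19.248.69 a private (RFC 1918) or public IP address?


RFC 1918 private ranges:
  10.0.0.0/8 (10.0.0.0 - 10.255.255.255)
  172.16.0.0/12 (172.16.0.0 - 172.31.255.255)
  192.168.0.0/16 (192.168.0.0 - 192.168.255.255)
Private (in 172.16.0.0/12)


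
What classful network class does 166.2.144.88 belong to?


First octet: 166
Binary: 10100110
10xxxxxx -> Class B (128-191)
Class B, default mask 255.255.0.0 (/16)


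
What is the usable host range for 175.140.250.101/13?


Network: 175.136.0.0
Broadcast: 175.143.255.255
First usable = network + 1
Last usable = broadcast - 1
Range: 175.136.0.1 to 175.143.255.254


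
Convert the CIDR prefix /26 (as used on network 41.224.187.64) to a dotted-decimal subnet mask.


/26 means 26 network bits, 6 host bits
Binary: 11111111111111111111111111000000
Mask: 255.255.255.192


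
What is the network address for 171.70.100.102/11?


IP:   10101011.01000110.01100100.01100110
Mask: 11111111.11100000.00000000.00000000
AND operation:
Net:  10101011.01000000.00000000.00000000
Network: 171.64.0.0/11


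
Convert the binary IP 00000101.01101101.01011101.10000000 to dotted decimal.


00000101 = 5
01101101 = 109
01011101 = 93
10000000 = 128
IP: 5.109.93.128


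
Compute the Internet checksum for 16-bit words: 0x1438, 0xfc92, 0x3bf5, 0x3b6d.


Sum all words (with carry folding):
+ 0x1438 = 0x1438
+ 0xfc92 = 0x10cb
+ 0x3bf5 = 0x4cc0
+ 0x3b6d = 0x882d
One's complement: ~0x882d
Checksum = 0x77d2


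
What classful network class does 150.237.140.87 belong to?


First octet: 150
Binary: 10010110
10xxxxxx -> Class B (128-191)
Class B, default mask 255.255.0.0 (/16)


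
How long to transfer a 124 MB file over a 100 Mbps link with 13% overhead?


Effective throughput = 100 * (1 - 13/100) = 87 Mbps
File size in Mb = 124 * 8 = 992 Mb
Time = 992 / 87
Time = 11.4023 seconds


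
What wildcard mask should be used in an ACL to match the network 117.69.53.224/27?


Subnet mask: 255.255.255.224
Wildcard = 255.255.255.255 - subnet mask
255 - 255 = 0
255 - 255 = 0
255 - 255 = 0
255 - 224 = 31
Wildcard: 0.0.0.31


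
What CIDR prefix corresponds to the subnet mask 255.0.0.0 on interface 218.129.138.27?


Binary: 11111111.00000000.00000000.00000000
Count leading 1s
Prefix: /8


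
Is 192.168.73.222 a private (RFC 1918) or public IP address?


RFC 1918 private ranges:
  10.0.0.0/8 (10.0.0.0 - 10.255.255.255)
  172.16.0.0/12 (172.16.0.0 - 172.31.255.255)
  192.168.0.0/16 (192.168.0.0 - 192.168.255.255)
Private (in 192.168.0.0/16)


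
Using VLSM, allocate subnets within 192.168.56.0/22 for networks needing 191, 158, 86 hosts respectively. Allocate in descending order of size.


191 hosts -> /24 (254 usable): 192.168.56.0/24
158 hosts -> /24 (254 usable): 192.168.57.0/24
86 hosts -> /25 (126 usable): 192.168.58.0/25
Allocation: 192.168.56.0/24 (191 hosts, 254 usable); 192.168.57.0/24 (158 hosts, 254 usable); 192.168.58.0/25 (86 hosts, 126 usable)


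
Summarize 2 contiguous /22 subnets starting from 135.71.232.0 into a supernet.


Original prefix: /22
Number of subnets: 2 = 2^1
New prefix = 22 - 1 = 21
Supernet: 135.71.232.0/21


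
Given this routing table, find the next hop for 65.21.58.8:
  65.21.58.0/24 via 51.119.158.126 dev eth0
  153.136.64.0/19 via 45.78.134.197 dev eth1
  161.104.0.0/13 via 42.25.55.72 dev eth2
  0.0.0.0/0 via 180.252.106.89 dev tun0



Longest prefix match for 65.21.58.8:
  /24 65.21.58.0: MATCH
  /19 153.136.64.0: no
  /13 161.104.0.0: no
  /0 0.0.0.0: MATCH
Selected: next-hop 51.119.158.126 via eth0 (matched /24)


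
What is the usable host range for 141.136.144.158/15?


Network: 141.136.0.0
Broadcast: 141.137.255.255
First usable = network + 1
Last usable = broadcast - 1
Range: 141.136.0.1 to 141.137.255.254


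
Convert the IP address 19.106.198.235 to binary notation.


19 = 00010011
106 = 01101010
198 = 11000110
235 = 11101011
Binary: 00010011.01101010.11000110.11101011


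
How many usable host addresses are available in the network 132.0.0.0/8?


Host bits = 32 - 8 = 24
Total addresses = 2^24 = 16777216
Usable = total - 2 (network and broadcast)
Usable hosts: 16777214


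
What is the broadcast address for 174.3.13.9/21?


Network: 174.3.8.0/21
Host bits = 11
Set all host bits to 1:
Broadcast: 174.3.15.255


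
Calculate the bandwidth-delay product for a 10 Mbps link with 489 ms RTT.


BDP = bandwidth * RTT
= 10 Mbps * 489 ms
= 10 * 1e6 * 489 / 1000 bits
= 4890000 bits
= 611250 bytes
= 596.9238 KB
BDP = 4890000 bits (611250 bytes)


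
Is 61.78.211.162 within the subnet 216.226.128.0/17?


Subnet network: 216.226.128.0
Test IP AND mask: 61.78.128.0
No, 61.78.211.162 is not in 216.226.128.0/17


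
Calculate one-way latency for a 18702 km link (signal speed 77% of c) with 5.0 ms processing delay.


Speed = 0.77 * 3e5 km/s = 231000 km/s
Propagation delay = 18702 / 231000 = 0.081 s = 80.961 ms
Processing delay = 5.0 ms
Total one-way latency = 85.961 ms


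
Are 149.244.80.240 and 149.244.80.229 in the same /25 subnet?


Mask: 255.255.255.128
149.244.80.240 AND mask = 149.244.80.128
149.244.80.229 AND mask = 149.244.80.128
Yes, same subnet (149.244.80.128)


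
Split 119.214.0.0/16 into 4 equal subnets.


New prefix = 16 + 2 = 18
Each subnet has 16384 addresses
  119.214.0.0/18
  119.214.64.0/18
  119.214.128.0/18
  119.214.192.0/18
Subnets: 119.214.0.0/18, 119.214.64.0/18, 119.214.128.0/18, 119.214.192.0/18


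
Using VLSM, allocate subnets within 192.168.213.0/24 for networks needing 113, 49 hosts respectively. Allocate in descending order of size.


113 hosts -> /25 (126 usable): 192.168.213.0/25
49 hosts -> /26 (62 usable): 192.168.213.128/26
Allocation: 192.168.213.0/25 (113 hosts, 126 usable); 192.168.213.128/26 (49 hosts, 62 usable)


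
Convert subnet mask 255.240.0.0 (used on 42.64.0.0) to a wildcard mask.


Subnet mask: 255.240.0.0
Wildcard = 255.255.255.255 - subnet mask
255 - 255 = 0
255 - 240 = 15
255 - 0 = 255
255 - 0 = 255
Wildcard: 0.15.255.255


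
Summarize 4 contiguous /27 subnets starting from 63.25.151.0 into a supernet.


Original prefix: /27
Number of subnets: 4 = 2^2
New prefix = 27 - 2 = 25
Supernet: 63.25.151.0/25


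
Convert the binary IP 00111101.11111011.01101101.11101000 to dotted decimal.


00111101 = 61
11111011 = 251
01101101 = 109
11101000 = 232
IP: 61.251.109.232


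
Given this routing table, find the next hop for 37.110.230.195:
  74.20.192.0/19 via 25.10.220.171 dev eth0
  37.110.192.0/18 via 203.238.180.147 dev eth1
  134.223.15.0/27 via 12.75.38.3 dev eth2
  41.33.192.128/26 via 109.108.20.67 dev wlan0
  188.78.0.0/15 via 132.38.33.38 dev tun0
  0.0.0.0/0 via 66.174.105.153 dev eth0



Longest prefix match for 37.110.230.195:
  /19 74.20.192.0: no
  /18 37.110.192.0: MATCH
  /27 134.223.15.0: no
  /26 41.33.192.128: no
  /15 188.78.0.0: no
  /0 0.0.0.0: MATCH
Selected: next-hop 203.238.180.147 via eth1 (matched /18)


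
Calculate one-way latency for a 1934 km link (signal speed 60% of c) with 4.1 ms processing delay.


Speed = 0.6 * 3e5 km/s = 180000 km/s
Propagation delay = 1934 / 180000 = 0.0107 s = 10.7444 ms
Processing delay = 4.1 ms
Total one-way latency = 14.8444 ms


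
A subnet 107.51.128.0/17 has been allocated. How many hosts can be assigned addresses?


Host bits = 32 - 17 = 15
Total addresses = 2^15 = 32768
Usable = total - 2 (network and broadcast)
Usable hosts: 32766


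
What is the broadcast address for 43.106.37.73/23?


Network: 43.106.36.0/23
Host bits = 9
Set all host bits to 1:
Broadcast: 43.106.37.255


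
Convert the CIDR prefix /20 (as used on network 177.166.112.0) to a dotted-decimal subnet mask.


/20 means 20 network bits, 12 host bits
Binary: 11111111111111111111000000000000
Mask: 255.255.240.0


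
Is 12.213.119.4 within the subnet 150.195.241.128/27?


Subnet network: 150.195.241.128
Test IP AND mask: 12.213.119.0
No, 12.213.119.4 is not in 150.195.241.128/27


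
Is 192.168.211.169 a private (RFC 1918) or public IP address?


RFC 1918 private ranges:
  10.0.0.0/8 (10.0.0.0 - 10.255.255.255)
  172.16.0.0/12 (172.16.0.0 - 172.31.255.255)
  192.168.0.0/16 (192.168.0.0 - 192.168.255.255)
Private (in 192.168.0.0/16)


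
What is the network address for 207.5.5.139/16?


IP:   11001111.00000101.00000101.10001011
Mask: 11111111.11111111.00000000.00000000
AND operation:
Net:  11001111.00000101.00000000.00000000
Network: 207.5.0.0/16


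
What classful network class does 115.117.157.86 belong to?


First octet: 115
Binary: 01110011
0xxxxxxx -> Class A (1-126)
Class A, default mask 255.0.0.0 (/8)


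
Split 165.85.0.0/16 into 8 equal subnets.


New prefix = 16 + 3 = 19
Each subnet has 8192 addresses
  165.85.0.0/19
  165.85.32.0/19
  165.85.64.0/19
  165.85.96.0/19
  165.85.128.0/19
  165.85.160.0/19
  165.85.192.0/19
  165.85.224.0/19
Subnets: 165.85.0.0/19, 165.85.32.0/19, 165.85.64.0/19, 165.85.96.0/19, 165.85.128.0/19, 165.85.160.0/19, 165.85.192.0/19, 165.85.224.0/19


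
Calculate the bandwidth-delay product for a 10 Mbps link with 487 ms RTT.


BDP = bandwidth * RTT
= 10 Mbps * 487 ms
= 10 * 1e6 * 487 / 1000 bits
= 4870000 bits
= 608750 bytes
= 594.4824 KB
BDP = 4870000 bits (608750 bytes)


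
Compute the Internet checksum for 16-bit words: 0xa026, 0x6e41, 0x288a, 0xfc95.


Sum all words (with carry folding):
+ 0xa026 = 0xa026
+ 0x6e41 = 0x0e68
+ 0x288a = 0x36f2
+ 0xfc95 = 0x3388
One's complement: ~0x3388
Checksum = 0xcc77


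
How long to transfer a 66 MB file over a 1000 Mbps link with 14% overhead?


Effective throughput = 1000 * (1 - 14/100) = 860 Mbps
File size in Mb = 66 * 8 = 528 Mb
Time = 528 / 860
Time = 0.614 seconds


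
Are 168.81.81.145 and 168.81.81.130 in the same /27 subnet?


Mask: 255.255.255.224
168.81.81.145 AND mask = 168.81.81.128
168.81.81.130 AND mask = 168.81.81.128
Yes, same subnet (168.81.81.128)


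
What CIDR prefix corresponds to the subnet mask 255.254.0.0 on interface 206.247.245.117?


Binary: 11111111.11111110.00000000.00000000
Count leading 1s
Prefix: /15


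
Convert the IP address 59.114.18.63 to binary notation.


59 = 00111011
114 = 01110010
18 = 00010010
63 = 00111111
Binary: 00111011.01110010.00010010.00111111


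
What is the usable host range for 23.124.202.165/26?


Network: 23.124.202.128
Broadcast: 23.124.202.191
First usable = network + 1
Last usable = broadcast - 1
Range: 23.124.202.129 to 23.124.202.190


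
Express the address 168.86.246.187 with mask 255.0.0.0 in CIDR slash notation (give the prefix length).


Binary: 11111111.00000000.00000000.00000000
Count leading 1s
Prefix: /8


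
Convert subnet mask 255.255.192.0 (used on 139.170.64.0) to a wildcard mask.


Subnet mask: 255.255.192.0
Wildcard = 255.255.255.255 - subnet mask
255 - 255 = 0
255 - 255 = 0
255 - 192 = 63
255 - 0 = 255
Wildcard: 0.0.63.255


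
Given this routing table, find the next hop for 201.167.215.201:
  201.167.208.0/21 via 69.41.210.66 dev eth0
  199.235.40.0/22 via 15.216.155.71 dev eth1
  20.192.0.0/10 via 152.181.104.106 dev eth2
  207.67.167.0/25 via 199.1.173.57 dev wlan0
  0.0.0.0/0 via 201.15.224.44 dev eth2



Longest prefix match for 201.167.215.201:
  /21 201.167.208.0: MATCH
  /22 199.235.40.0: no
  /10 20.192.0.0: no
  /25 207.67.167.0: no
  /0 0.0.0.0: MATCH
Selected: next-hop 69.41.210.66 via eth0 (matched /21)


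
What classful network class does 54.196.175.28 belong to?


First octet: 54
Binary: 00110110
0xxxxxxx -> Class A (1-126)
Class A, default mask 255.0.0.0 (/8)


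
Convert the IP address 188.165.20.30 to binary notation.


188 = 10111100
165 = 10100101
20 = 00010100
30 = 00011110
Binary: 10111100.10100101.00010100.00011110


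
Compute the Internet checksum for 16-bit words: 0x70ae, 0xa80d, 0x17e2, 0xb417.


Sum all words (with carry folding):
+ 0x70ae = 0x70ae
+ 0xa80d = 0x18bc
+ 0x17e2 = 0x309e
+ 0xb417 = 0xe4b5
One's complement: ~0xe4b5
Checksum = 0x1b4a


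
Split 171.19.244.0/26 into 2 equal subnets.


New prefix = 26 + 1 = 27
Each subnet has 32 addresses
  171.19.244.0/27
  171.19.244.32/27
Subnets: 171.19.244.0/27, 171.19.244.32/27


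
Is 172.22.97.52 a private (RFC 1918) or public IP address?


RFC 1918 private ranges:
  10.0.0.0/8 (10.0.0.0 - 10.255.255.255)
  172.16.0.0/12 (172.16.0.0 - 172.31.255.255)
  192.168.0.0/16 (192.168.0.0 - 192.168.255.255)
Private (in 172.16.0.0/12)


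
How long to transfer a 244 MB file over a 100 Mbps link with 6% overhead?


Effective throughput = 100 * (1 - 6/100) = 94 Mbps
File size in Mb = 244 * 8 = 1952 Mb
Time = 1952 / 94
Time = 20.766 seconds


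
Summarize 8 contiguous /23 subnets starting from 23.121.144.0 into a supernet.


Original prefix: /23
Number of subnets: 8 = 2^3
New prefix = 23 - 3 = 20
Supernet: 23.121.144.0/20


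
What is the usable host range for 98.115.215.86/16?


Network: 98.115.0.0
Broadcast: 98.115.255.255
First usable = network + 1
Last usable = broadcast - 1
Range: 98.115.0.1 to 98.115.255.254


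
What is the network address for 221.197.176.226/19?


IP:   11011101.11000101.10110000.11100010
Mask: 11111111.11111111.11100000.00000000
AND operation:
Net:  11011101.11000101.10100000.00000000
Network: 221.197.160.0/19


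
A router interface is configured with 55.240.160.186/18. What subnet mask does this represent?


/18 means 18 network bits, 14 host bits
Binary: 11111111111111111100000000000000
Mask: 255.255.192.0


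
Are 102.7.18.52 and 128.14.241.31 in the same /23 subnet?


Mask: 255.255.254.0
102.7.18.52 AND mask = 102.7.18.0
128.14.241.31 AND mask = 128.14.240.0
No, different subnets (102.7.18.0 vs 128.14.240.0)


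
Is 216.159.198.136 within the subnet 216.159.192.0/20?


Subnet network: 216.159.192.0
Test IP AND mask: 216.159.192.0
Yes, 216.159.198.136 is in 216.159.192.0/20


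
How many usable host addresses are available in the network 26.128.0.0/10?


Host bits = 32 - 10 = 22
Total addresses = 2^22 = 4194304
Usable = total - 2 (network and broadcast)
Usable hosts: 4194302


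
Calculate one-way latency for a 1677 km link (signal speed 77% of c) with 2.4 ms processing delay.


Speed = 0.77 * 3e5 km/s = 231000 km/s
Propagation delay = 1677 / 231000 = 0.0073 s = 7.2597 ms
Processing delay = 2.4 ms
Total one-way latency = 9.6597 ms


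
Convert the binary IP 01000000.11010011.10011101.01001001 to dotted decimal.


01000000 = 64
11010011 = 211
10011101 = 157
01001001 = 73
IP: 64.211.157.73


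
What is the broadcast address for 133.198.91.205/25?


Network: 133.198.91.128/25
Host bits = 7
Set all host bits to 1:
Broadcast: 133.198.91.255


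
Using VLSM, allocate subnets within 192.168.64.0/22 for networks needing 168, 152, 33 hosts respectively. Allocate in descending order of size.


168 hosts -> /24 (254 usable): 192.168.64.0/24
152 hosts -> /24 (254 usable): 192.168.65.0/24
33 hosts -> /26 (62 usable): 192.168.66.0/26
Allocation: 192.168.64.0/24 (168 hosts, 254 usable); 192.168.65.0/24 (152 hosts, 254 usable); 192.168.66.0/26 (33 hosts, 62 usable)


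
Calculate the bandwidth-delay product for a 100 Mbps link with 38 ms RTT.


BDP = bandwidth * RTT
= 100 Mbps * 38 ms
= 100 * 1e6 * 38 / 1000 bits
= 3800000 bits
= 475000 bytes
= 463.8672 KB
BDP = 3800000 bits (475000 bytes)


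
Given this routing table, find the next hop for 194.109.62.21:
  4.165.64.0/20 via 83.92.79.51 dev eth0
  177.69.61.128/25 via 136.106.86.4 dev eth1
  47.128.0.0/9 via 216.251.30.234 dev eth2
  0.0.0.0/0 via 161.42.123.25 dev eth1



Longest prefix match for 194.109.62.21:
  /20 4.165.64.0: no
  /25 177.69.61.128: no
  /9 47.128.0.0: no
  /0 0.0.0.0: MATCH
Selected: next-hop 161.42.123.25 via eth1 (matched /0)


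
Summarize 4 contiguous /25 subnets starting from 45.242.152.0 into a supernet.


Original prefix: /25
Number of subnets: 4 = 2^2
New prefix = 25 - 2 = 23
Supernet: 45.242.152.0/23


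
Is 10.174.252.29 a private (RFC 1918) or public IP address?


RFC 1918 private ranges:
  10.0.0.0/8 (10.0.0.0 - 10.255.255.255)
  172.16.0.0/12 (172.16.0.0 - 172.31.255.255)
  192.168.0.0/16 (192.168.0.0 - 192.168.255.255)
Private (in 10.0.0.0/8)


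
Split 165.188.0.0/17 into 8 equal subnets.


New prefix = 17 + 3 = 20
Each subnet has 4096 addresses
  165.188.0.0/20
  165.188.16.0/20
  165.188.32.0/20
  165.188.48.0/20
  165.188.64.0/20
  165.188.80.0/20
  165.188.96.0/20
  165.188.112.0/20
Subnets: 165.188.0.0/20, 165.188.16.0/20, 165.188.32.0/20, 165.188.48.0/20, 165.188.64.0/20, 165.188.80.0/20, 165.188.96.0/20, 165.188.112.0/20


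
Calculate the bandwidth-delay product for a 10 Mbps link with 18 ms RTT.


BDP = bandwidth * RTT
= 10 Mbps * 18 ms
= 10 * 1e6 * 18 / 1000 bits
= 180000 bits
= 22500 bytes
= 21.9727 KB
BDP = 180000 bits (22500 bytes)


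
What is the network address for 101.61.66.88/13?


IP:   01100101.00111101.01000010.01011000
Mask: 11111111.11111000.00000000.00000000
AND operation:
Net:  01100101.00111000.00000000.00000000
Network: 101.56.0.0/13


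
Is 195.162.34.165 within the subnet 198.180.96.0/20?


Subnet network: 198.180.96.0
Test IP AND mask: 195.162.32.0
No, 195.162.34.165 is not in 198.180.96.0/20


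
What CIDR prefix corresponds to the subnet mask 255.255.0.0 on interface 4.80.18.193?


Binary: 11111111.11111111.00000000.00000000
Count leading 1s
Prefix: /16


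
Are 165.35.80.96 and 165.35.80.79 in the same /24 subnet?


Mask: 255.255.255.0
165.35.80.96 AND mask = 165.35.80.0
165.35.80.79 AND mask = 165.35.80.0
Yes, same subnet (165.35.80.0)


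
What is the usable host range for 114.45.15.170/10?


Network: 114.0.0.0
Broadcast: 114.63.255.255
First usable = network + 1
Last usable = broadcast - 1
Range: 114.0.0.1 to 114.63.255.254


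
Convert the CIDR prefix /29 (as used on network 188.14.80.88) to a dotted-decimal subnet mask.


/29 means 29 network bits, 3 host bits
Binary: 11111111111111111111111111111000
Mask: 255.255.255.248


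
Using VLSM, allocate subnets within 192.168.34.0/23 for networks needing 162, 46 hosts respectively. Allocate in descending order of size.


162 hosts -> /24 (254 usable): 192.168.34.0/24
46 hosts -> /26 (62 usable): 192.168.35.0/26
Allocation: 192.168.34.0/24 (162 hosts, 254 usable); 192.168.35.0/26 (46 hosts, 62 usable)


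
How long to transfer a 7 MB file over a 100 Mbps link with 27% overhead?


Effective throughput = 100 * (1 - 27/100) = 73 Mbps
File size in Mb = 7 * 8 = 56 Mb
Time = 56 / 73
Time = 0.7671 seconds


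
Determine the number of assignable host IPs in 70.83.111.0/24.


Host bits = 32 - 24 = 8
Total addresses = 2^8 = 256
Usable = total - 2 (network and broadcast)
Usable hosts: 254


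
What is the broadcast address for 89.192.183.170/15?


Network: 89.192.0.0/15
Host bits = 17
Set all host bits to 1:
Broadcast: 89.193.255.255


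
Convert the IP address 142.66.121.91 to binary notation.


142 = 10001110
66 = 01000010
121 = 01111001
91 = 01011011
Binary: 10001110.01000010.01111001.01011011


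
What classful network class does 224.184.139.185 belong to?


First octet: 224
Binary: 11100000
1110xxxx -> Class D (224-239)
Class D (multicast), default mask N/A


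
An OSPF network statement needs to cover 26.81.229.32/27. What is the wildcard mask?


Subnet mask: 255.255.255.224
Wildcard = 255.255.255.255 - subnet mask
255 - 255 = 0
255 - 255 = 0
255 - 255 = 0
255 - 224 = 31
Wildcard: 0.0.0.31


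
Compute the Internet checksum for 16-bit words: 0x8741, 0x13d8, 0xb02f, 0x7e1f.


Sum all words (with carry folding):
+ 0x8741 = 0x8741
+ 0x13d8 = 0x9b19
+ 0xb02f = 0x4b49
+ 0x7e1f = 0xc968
One's complement: ~0xc968
Checksum = 0x3697


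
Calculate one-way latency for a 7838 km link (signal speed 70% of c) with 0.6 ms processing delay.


Speed = 0.7 * 3e5 km/s = 210000 km/s
Propagation delay = 7838 / 210000 = 0.0373 s = 37.3238 ms
Processing delay = 0.6 ms
Total one-way latency = 37.9238 ms


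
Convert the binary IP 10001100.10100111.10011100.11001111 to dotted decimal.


10001100 = 140
10100111 = 167
10011100 = 156
11001111 = 207
IP: 140.167.156.207


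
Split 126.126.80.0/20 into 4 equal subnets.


New prefix = 20 + 2 = 22
Each subnet has 1024 addresses
  126.126.80.0/22
  126.126.84.0/22
  126.126.88.0/22
  126.126.92.0/22
Subnets: 126.126.80.0/22, 126.126.84.0/22, 126.126.88.0/22, 126.126.92.0/22


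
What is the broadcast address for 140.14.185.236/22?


Network: 140.14.184.0/22
Host bits = 10
Set all host bits to 1:
Broadcast: 140.14.187.255


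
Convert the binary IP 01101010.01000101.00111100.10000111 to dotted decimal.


01101010 = 106
01000101 = 69
00111100 = 60
10000111 = 135
IP: 106.69.60.135


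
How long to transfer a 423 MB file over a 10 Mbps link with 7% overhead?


Effective throughput = 10 * (1 - 7/100) = 9.3 Mbps
File size in Mb = 423 * 8 = 3384 Mb
Time = 3384 / 9.3
Time = 363.871 seconds


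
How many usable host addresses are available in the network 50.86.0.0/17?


Host bits = 32 - 17 = 15
Total addresses = 2^15 = 32768
Usable = total - 2 (network and broadcast)
Usable hosts: 32766


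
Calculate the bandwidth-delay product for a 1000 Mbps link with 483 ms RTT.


BDP = bandwidth * RTT
= 1000 Mbps * 483 ms
= 1000 * 1e6 * 483 / 1000 bits
= 483000000 bits
= 60375000 bytes
= 58959.9609 KB
BDP = 483000000 bits (60375000 bytes)


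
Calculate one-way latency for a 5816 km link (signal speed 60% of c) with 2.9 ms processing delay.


Speed = 0.6 * 3e5 km/s = 180000 km/s
Propagation delay = 5816 / 180000 = 0.0323 s = 32.3111 ms
Processing delay = 2.9 ms
Total one-way latency = 35.2111 ms


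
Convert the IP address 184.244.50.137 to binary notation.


184 = 10111000
244 = 11110100
50 = 00110010
137 = 10001001
Binary: 10111000.11110100.00110010.10001001


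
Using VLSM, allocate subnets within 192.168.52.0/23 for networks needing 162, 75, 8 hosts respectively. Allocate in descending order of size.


162 hosts -> /24 (254 usable): 192.168.52.0/24
75 hosts -> /25 (126 usable): 192.168.53.0/25
8 hosts -> /28 (14 usable): 192.168.53.128/28
Allocation: 192.168.52.0/24 (162 hosts, 254 usable); 192.168.53.0/25 (75 hosts, 126 usable); 192.168.53.128/28 (8 hosts, 14 usable)


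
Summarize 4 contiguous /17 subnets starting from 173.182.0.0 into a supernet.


Original prefix: /17
Number of subnets: 4 = 2^2
New prefix = 17 - 2 = 15
Supernet: 173.182.0.0/15


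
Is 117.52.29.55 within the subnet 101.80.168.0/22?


Subnet network: 101.80.168.0
Test IP AND mask: 117.52.28.0
No, 117.52.29.55 is not in 101.80.168.0/22


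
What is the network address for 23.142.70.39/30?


IP:   00010111.10001110.01000110.00100111
Mask: 11111111.11111111.11111111.11111100
AND operation:
Net:  00010111.10001110.01000110.00100100
Network: 23.142.70.36/30


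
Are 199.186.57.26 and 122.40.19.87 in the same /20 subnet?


Mask: 255.255.240.0
199.186.57.26 AND mask = 199.186.48.0
122.40.19.87 AND mask = 122.40.16.0
No, different subnets (199.186.48.0 vs 122.40.16.0)


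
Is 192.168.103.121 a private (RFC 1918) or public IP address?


RFC 1918 private ranges:
  10.0.0.0/8 (10.0.0.0 - 10.255.255.255)
  172.16.0.0/12 (172.16.0.0 - 172.31.255.255)
  192.168.0.0/16 (192.168.0.0 - 192.168.255.255)
Private (in 192.168.0.0/16)


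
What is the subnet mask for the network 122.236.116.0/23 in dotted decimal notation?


/23 means 23 network bits, 9 host bits
Binary: 11111111111111111111111000000000
Mask: 255.255.254.0


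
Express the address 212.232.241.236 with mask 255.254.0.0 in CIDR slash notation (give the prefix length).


Binary: 11111111.11111110.00000000.00000000
Count leading 1s
Prefix: /15


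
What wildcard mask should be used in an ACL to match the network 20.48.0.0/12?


Subnet mask: 255.240.0.0
Wildcard = 255.255.255.255 - subnet mask
255 - 255 = 0
255 - 240 = 15
255 - 0 = 255
255 - 0 = 255
Wildcard: 0.15.255.255


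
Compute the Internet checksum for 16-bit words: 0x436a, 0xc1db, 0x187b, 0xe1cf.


Sum all words (with carry folding):
+ 0x436a = 0x436a
+ 0xc1db = 0x0546
+ 0x187b = 0x1dc1
+ 0xe1cf = 0xff90
One's complement: ~0xff90
Checksum = 0x006f


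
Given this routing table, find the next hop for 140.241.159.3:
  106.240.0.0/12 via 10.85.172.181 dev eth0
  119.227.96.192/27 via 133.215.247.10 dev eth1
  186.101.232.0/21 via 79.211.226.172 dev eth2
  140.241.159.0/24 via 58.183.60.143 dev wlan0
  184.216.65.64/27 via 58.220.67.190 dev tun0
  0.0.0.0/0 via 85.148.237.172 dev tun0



Longest prefix match for 140.241.159.3:
  /12 106.240.0.0: no
  /27 119.227.96.192: no
  /21 186.101.232.0: no
  /24 140.241.159.0: MATCH
  /27 184.216.65.64: no
  /0 0.0.0.0: MATCH
Selected: next-hop 58.183.60.143 via wlan0 (matched /24)


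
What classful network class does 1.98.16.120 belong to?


First octet: 1
Binary: 00000001
0xxxxxxx -> Class A (1-126)
Class A, default mask 255.0.0.0 (/8)


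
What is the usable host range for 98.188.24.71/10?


Network: 98.128.0.0
Broadcast: 98.191.255.255
First usable = network + 1
Last usable = broadcast - 1
Range: 98.128.0.1 to 98.191.255.254


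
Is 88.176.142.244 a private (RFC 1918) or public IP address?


RFC 1918 private ranges:
  10.0.0.0/8 (10.0.0.0 - 10.255.255.255)
  172.16.0.0/12 (172.16.0.0 - 172.31.255.255)
  192.168.0.0/16 (192.168.0.0 - 192.168.255.255)
Public (not in any RFC 1918 range)


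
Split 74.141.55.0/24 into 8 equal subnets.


New prefix = 24 + 3 = 27
Each subnet has 32 addresses
  74.141.55.0/27
  74.141.55.32/27
  74.141.55.64/27
  74.141.55.96/27
  74.141.55.128/27
  74.141.55.160/27
  74.141.55.192/27
  74.141.55.224/27
Subnets: 74.141.55.0/27, 74.141.55.32/27, 74.141.55.64/27, 74.141.55.96/27, 74.141.55.128/27, 74.141.55.160/27, 74.141.55.192/27, 74.141.55.224/27


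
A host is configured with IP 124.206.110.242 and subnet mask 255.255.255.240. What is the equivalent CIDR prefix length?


Binary: 11111111.11111111.11111111.11110000
Count leading 1s
Prefix: /28


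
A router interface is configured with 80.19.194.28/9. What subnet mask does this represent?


/9 means 9 network bits, 23 host bits
Binary: 11111111100000000000000000000000
Mask: 255.128.0.0


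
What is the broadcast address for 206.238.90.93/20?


Network: 206.238.80.0/20
Host bits = 12
Set all host bits to 1:
Broadcast: 206.238.95.255


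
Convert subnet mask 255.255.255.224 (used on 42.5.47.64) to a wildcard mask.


Subnet mask: 255.255.255.224
Wildcard = 255.255.255.255 - subnet mask
255 - 255 = 0
255 - 255 = 0
255 - 255 = 0
255 - 224 = 31
Wildcard: 0.0.0.31


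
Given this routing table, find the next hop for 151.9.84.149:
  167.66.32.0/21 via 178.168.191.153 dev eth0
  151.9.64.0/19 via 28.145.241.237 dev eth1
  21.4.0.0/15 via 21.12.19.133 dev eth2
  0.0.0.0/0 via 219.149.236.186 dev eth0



Longest prefix match for 151.9.84.149:
  /21 167.66.32.0: no
  /19 151.9.64.0: MATCH
  /15 21.4.0.0: no
  /0 0.0.0.0: MATCH
Selected: next-hop 28.145.241.237 via eth1 (matched /19)


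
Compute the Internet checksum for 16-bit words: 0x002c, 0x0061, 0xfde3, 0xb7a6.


Sum all words (with carry folding):
+ 0x002c = 0x002c
+ 0x0061 = 0x008d
+ 0xfde3 = 0xfe70
+ 0xb7a6 = 0xb617
One's complement: ~0xb617
Checksum = 0x49e8


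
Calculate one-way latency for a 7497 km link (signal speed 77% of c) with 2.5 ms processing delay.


Speed = 0.77 * 3e5 km/s = 231000 km/s
Propagation delay = 7497 / 231000 = 0.0325 s = 32.4545 ms
Processing delay = 2.5 ms
Total one-way latency = 34.9545 ms


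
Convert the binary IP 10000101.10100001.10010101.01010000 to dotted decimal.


10000101 = 133
10100001 = 161
10010101 = 149
01010000 = 80
IP: 133.161.149.80


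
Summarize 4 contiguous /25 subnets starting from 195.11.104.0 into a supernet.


Original prefix: /25
Number of subnets: 4 = 2^2
New prefix = 25 - 2 = 23
Supernet: 195.11.104.0/23


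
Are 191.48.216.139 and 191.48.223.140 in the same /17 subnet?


Mask: 255.255.128.0
191.48.216.139 AND mask = 191.48.128.0
191.48.223.140 AND mask = 191.48.128.0
Yes, same subnet (191.48.128.0)


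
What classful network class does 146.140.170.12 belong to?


First octet: 146
Binary: 10010010
10xxxxxx -> Class B (128-191)
Class B, default mask 255.255.0.0 (/16)


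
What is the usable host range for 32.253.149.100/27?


Network: 32.253.149.96
Broadcast: 32.253.149.127
First usable = network + 1
Last usable = broadcast - 1
Range: 32.253.149.97 to 32.253.149.126


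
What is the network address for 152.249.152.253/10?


IP:   10011000.11111001.10011000.11111101
Mask: 11111111.11000000.00000000.00000000
AND operation:
Net:  10011000.11000000.00000000.00000000
Network: 152.192.0.0/10


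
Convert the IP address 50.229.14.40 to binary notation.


50 = 00110010
229 = 11100101
14 = 00001110
40 = 00101000
Binary: 00110010.11100101.00001110.00101000


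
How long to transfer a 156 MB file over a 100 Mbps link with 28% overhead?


Effective throughput = 100 * (1 - 28/100) = 72 Mbps
File size in Mb = 156 * 8 = 1248 Mb
Time = 1248 / 72
Time = 17.3333 seconds


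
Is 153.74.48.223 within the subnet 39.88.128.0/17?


Subnet network: 39.88.128.0
Test IP AND mask: 153.74.0.0
No, 153.74.48.223 is not in 39.88.128.0/17


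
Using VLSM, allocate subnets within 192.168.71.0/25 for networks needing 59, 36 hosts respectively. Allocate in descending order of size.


59 hosts -> /26 (62 usable): 192.168.71.0/26
36 hosts -> /26 (62 usable): 192.168.71.64/26
Allocation: 192.168.71.0/26 (59 hosts, 62 usable); 192.168.71.64/26 (36 hosts, 62 usable)


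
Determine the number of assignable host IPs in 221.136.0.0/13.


Host bits = 32 - 13 = 19
Total addresses = 2^19 = 524288
Usable = total - 2 (network and broadcast)
Usable hosts: 524286


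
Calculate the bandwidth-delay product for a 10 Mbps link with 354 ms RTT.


BDP = bandwidth * RTT
= 10 Mbps * 354 ms
= 10 * 1e6 * 354 / 1000 bits
= 3540000 bits
= 442500 bytes
= 432.1289 KB
BDP = 3540000 bits (442500 bytes)


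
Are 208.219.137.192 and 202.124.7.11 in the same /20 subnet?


Mask: 255.255.240.0
208.219.137.192 AND mask = 208.219.128.0
202.124.7.11 AND mask = 202.124.0.0
No, different subnets (208.219.128.0 vs 202.124.0.0)


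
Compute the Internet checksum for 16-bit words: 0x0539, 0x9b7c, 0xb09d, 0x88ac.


Sum all words (with carry folding):
+ 0x0539 = 0x0539
+ 0x9b7c = 0xa0b5
+ 0xb09d = 0x5153
+ 0x88ac = 0xd9ff
One's complement: ~0xd9ff
Checksum = 0x2600


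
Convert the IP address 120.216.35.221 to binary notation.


120 = 01111000
216 = 11011000
35 = 00100011
221 = 11011101
Binary: 01111000.11011000.00100011.11011101


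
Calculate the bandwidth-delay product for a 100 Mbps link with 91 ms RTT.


BDP = bandwidth * RTT
= 100 Mbps * 91 ms
= 100 * 1e6 * 91 / 1000 bits
= 9100000 bits
= 1137500 bytes
= 1110.8398 KB
BDP = 9100000 bits (1137500 bytes)


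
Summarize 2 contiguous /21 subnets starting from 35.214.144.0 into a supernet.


Original prefix: /21
Number of subnets: 2 = 2^1
New prefix = 21 - 1 = 20
Supernet: 35.214.144.0/20


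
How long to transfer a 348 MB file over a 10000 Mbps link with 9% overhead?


Effective throughput = 10000 * (1 - 9/100) = 9100 Mbps
File size in Mb = 348 * 8 = 2784 Mb
Time = 2784 / 9100
Time = 0.3059 seconds


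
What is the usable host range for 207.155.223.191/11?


Network: 207.128.0.0
Broadcast: 207.159.255.255
First usable = network + 1
Last usable = broadcast - 1
Range: 207.128.0.1 to 207.159.255.254


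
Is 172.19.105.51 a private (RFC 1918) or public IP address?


RFC 1918 private ranges:
  10.0.0.0/8 (10.0.0.0 - 10.255.255.255)
  172.16.0.0/12 (172.16.0.0 - 172.31.255.255)
  192.168.0.0/16 (192.168.0.0 - 192.168.255.255)
Private (in 172.16.0.0/12)


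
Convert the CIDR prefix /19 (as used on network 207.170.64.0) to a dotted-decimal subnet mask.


/19 means 19 network bits, 13 host bits
Binary: 11111111111111111110000000000000
Mask: 255.255.224.0


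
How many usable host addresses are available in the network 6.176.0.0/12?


Host bits = 32 - 12 = 20
Total addresses = 2^20 = 1048576
Usable = total - 2 (network and broadcast)
Usable hosts: 1048574


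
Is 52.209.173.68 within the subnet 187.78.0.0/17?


Subnet network: 187.78.0.0
Test IP AND mask: 52.209.128.0
No, 52.209.173.68 is not in 187.78.0.0/17


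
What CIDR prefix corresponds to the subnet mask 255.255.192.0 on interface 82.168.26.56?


Binary: 11111111.11111111.11000000.00000000
Count leading 1s
Prefix: /18


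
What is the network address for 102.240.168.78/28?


IP:   01100110.11110000.10101000.01001110
Mask: 11111111.11111111.11111111.11110000
AND operation:
Net:  01100110.11110000.10101000.01000000
Network: 102.240.168.64/28


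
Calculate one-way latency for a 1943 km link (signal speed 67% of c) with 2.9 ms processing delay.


Speed = 0.67 * 3e5 km/s = 201000 km/s
Propagation delay = 1943 / 201000 = 0.0097 s = 9.6667 ms
Processing delay = 2.9 ms
Total one-way latency = 12.5667 ms


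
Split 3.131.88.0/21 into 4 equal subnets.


New prefix = 21 + 2 = 23
Each subnet has 512 addresses
  3.131.88.0/23
  3.131.90.0/23
  3.131.92.0/23
  3.131.94.0/23
Subnets: 3.131.88.0/23, 3.131.90.0/23, 3.131.92.0/23, 3.131.94.0/23


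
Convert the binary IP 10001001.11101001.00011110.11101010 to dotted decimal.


10001001 = 137
11101001 = 233
00011110 = 30
11101010 = 234
IP: 137.233.30.234


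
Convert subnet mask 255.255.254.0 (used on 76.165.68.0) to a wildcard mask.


Subnet mask: 255.255.254.0
Wildcard = 255.255.255.255 - subnet mask
255 - 255 = 0
255 - 255 = 0
255 - 254 = 1
255 - 0 = 255
Wildcard: 0.0.1.255


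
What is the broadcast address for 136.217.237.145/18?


Network: 136.217.192.0/18
Host bits = 14
Set all host bits to 1:
Broadcast: 136.217.255.255


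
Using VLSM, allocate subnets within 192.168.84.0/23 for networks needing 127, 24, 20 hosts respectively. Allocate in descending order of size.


127 hosts -> /24 (254 usable): 192.168.84.0/24
24 hosts -> /27 (30 usable): 192.168.85.0/27
20 hosts -> /27 (30 usable): 192.168.85.32/27
Allocation: 192.168.84.0/24 (127 hosts, 254 usable); 192.168.85.0/27 (24 hosts, 30 usable); 192.168.85.32/27 (20 hosts, 30 usable)


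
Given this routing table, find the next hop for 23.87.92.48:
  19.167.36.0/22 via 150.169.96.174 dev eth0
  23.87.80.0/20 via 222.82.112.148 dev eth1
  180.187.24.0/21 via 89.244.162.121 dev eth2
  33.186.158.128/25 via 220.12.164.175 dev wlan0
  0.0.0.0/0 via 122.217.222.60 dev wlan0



Longest prefix match for 23.87.92.48:
  /22 19.167.36.0: no
  /20 23.87.80.0: MATCH
  /21 180.187.24.0: no
  /25 33.186.158.128: no
  /0 0.0.0.0: MATCH
Selected: next-hop 222.82.112.148 via eth1 (matched /20)


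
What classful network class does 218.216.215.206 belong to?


First octet: 218
Binary: 11011010
110xxxxx -> Class C (192-223)
Class C, default mask 255.255.255.0 (/24)


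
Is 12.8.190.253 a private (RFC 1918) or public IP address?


RFC 1918 private ranges:
  10.0.0.0/8 (10.0.0.0 - 10.255.255.255)
  172.16.0.0/12 (172.16.0.0 - 172.31.255.255)
  192.168.0.0/16 (192.168.0.0 - 192.168.255.255)
Public (not in any RFC 1918 range)


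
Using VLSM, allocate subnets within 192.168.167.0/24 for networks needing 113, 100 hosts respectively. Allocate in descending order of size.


113 hosts -> /25 (126 usable): 192.168.167.0/25
100 hosts -> /25 (126 usable): 192.168.167.128/25
Allocation: 192.168.167.0/25 (113 hosts, 126 usable); 192.168.167.128/25 (100 hosts, 126 usable)


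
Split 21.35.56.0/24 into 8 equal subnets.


New prefix = 24 + 3 = 27
Each subnet has 32 addresses
  21.35.56.0/27
  21.35.56.32/27
  21.35.56.64/27
  21.35.56.96/27
  21.35.56.128/27
  21.35.56.160/27
  21.35.56.192/27
  21.35.56.224/27
Subnets: 21.35.56.0/27, 21.35.56.32/27, 21.35.56.64/27, 21.35.56.96/27, 21.35.56.128/27, 21.35.56.160/27, 21.35.56.192/27, 21.35.56.224/27


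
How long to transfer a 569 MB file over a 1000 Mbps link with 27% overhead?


Effective throughput = 1000 * (1 - 27/100) = 730 Mbps
File size in Mb = 569 * 8 = 4552 Mb
Time = 4552 / 730
Time = 6.2356 seconds


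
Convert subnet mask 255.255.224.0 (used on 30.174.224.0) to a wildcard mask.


Subnet mask: 255.255.224.0
Wildcard = 255.255.255.255 - subnet mask
255 - 255 = 0
255 - 255 = 0
255 - 224 = 31
255 - 0 = 255
Wildcard: 0.0.31.255


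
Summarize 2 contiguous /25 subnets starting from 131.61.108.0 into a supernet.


Original prefix: /25
Number of subnets: 2 = 2^1
New prefix = 25 - 1 = 24
Supernet: 131.61.108.0/24


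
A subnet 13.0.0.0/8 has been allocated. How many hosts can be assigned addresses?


Host bits = 32 - 8 = 24
Total addresses = 2^24 = 16777216
Usable = total - 2 (network and broadcast)
Usable hosts: 16777214


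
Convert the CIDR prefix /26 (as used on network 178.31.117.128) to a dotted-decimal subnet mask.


/26 means 26 network bits, 6 host bits
Binary: 11111111111111111111111111000000
Mask: 255.255.255.192


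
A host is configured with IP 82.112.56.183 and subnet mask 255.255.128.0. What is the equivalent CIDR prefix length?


Binary: 11111111.11111111.10000000.00000000
Count leading 1s
Prefix: /17


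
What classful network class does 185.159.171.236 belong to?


First octet: 185
Binary: 10111001
10xxxxxx -> Class B (128-191)
Class B, default mask 255.255.0.0 (/16)


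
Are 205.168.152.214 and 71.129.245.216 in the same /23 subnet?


Mask: 255.255.254.0
205.168.152.214 AND mask = 205.168.152.0
71.129.245.216 AND mask = 71.129.244.0
No, different subnets (205.168.152.0 vs 71.129.244.0)
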